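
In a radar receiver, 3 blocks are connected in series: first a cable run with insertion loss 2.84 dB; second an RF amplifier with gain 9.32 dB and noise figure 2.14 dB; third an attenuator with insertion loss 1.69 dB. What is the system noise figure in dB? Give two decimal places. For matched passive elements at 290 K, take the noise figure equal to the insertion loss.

5.13 dB

Convert to linear (a loss of L dB is a gain of −L dB): F_i = 10^(NF_i/10), G_i = 10^(G_i,dB/10)
  Stage 1: F_1 = 10^(2.84/10) = 1.923, G_1 = 10^(−2.84/10) = 0.5200
  Stage 2: F_2 = 10^(2.14/10) = 1.637, G_2 = 10^(9.32/10) = 8.551
  Stage 3: F_3 = 10^(1.69/10) = 1.476, G_3 = 10^(−1.69/10) = 0.6776
Friis cascade:
  F = 1.923 + (1.637 − 1)/0.5200 + (1.476 − 1)/4.446 = 3.255
NF = 10 log₁₀(3.255) = 5.13 dB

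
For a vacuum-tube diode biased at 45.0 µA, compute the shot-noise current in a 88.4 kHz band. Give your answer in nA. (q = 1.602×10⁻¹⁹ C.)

1.13 nA

I_n = √(2qI·B)
2qI·B = 2 × 1.602×10⁻¹⁹ × 4.50×10⁻⁵ × 8.84×10⁴ = 1.27×10⁻¹⁸ A²
I_n = √(1.27×10⁻¹⁸) = 1.13×10⁻⁹ A = 1.13 nA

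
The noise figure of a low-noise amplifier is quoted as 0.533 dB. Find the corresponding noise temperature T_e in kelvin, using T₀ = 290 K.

F = 10^(0.533/10) = 1.13058
T_e = (F − 1)·T₀ = (1.13058 − 1) × 290 = 37.9 K

37.9 K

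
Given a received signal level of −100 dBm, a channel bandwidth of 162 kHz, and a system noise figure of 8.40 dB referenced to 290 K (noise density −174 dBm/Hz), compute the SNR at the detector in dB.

13.5 dB

Noise floor: N = −174 + 10 log₁₀(B) + NF
10 log₁₀(1.62×10⁵) = 52.1 dB
N = −174 + 52.1 + 8.40 = −113.50 dBm
SNR = P_sig − N = −100 − (−113.50) = 13.50 dB → 13.5 dB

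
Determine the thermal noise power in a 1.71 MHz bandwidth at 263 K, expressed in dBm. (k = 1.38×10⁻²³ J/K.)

−112.1 dBm

P_n = kTB = 1.38×10⁻²³ × 263 × 1.71×10⁶ = 6.21×10⁻¹⁵ W
In dBm: 10 log₁₀(6.21×10⁻¹⁵ / 10⁻³) = −112.1 dBm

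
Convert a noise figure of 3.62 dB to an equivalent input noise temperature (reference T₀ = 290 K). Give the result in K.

F = 10^(3.62/10) = 2.30144
T_e = (F − 1)·T₀ = (2.30144 − 1) × 290 = 377 K

377 K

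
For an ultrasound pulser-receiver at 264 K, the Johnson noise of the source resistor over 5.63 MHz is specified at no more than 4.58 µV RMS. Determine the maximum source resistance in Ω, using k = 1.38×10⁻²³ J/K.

Johnson–Nyquist: V_n = √(4kTRB) ⇒ R = V_n² / (4kTB)
4kTB = 4 × 1.38×10⁻²³ × 264 × 5.63×10⁶ = 8.20×10⁻¹⁴
R = (4.58×10⁻⁶)² / 8.20×10⁻¹⁴ = 2.56×10² Ω = 256 Ω

256 Ω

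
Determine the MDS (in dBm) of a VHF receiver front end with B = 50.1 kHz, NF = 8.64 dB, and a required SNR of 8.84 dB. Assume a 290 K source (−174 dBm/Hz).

Sensitivity = −174 + 10 log₁₀(B) + NF + SNR_min
= −174 + 47 + 8.64 + 8.84
= −109.52 dBm → −109.5 dBm

−109.5 dBm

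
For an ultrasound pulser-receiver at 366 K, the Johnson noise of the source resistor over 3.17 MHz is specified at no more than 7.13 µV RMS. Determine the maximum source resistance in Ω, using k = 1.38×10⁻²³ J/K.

Johnson–Nyquist: V_n = √(4kTRB) ⇒ R = V_n² / (4kTB)
4kTB = 4 × 1.38×10⁻²³ × 366 × 3.17×10⁶ = 6.40×10⁻¹⁴
R = (7.13×10⁻⁶)² / 6.40×10⁻¹⁴ = 7.94×10² Ω = 794 Ω

794 Ω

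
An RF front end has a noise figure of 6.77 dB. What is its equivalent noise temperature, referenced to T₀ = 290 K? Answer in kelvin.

F = 10^(6.77/10) = 4.75335
T_e = (F − 1)·T₀ = (4.75335 − 1) × 290 = 1088 K

1088 K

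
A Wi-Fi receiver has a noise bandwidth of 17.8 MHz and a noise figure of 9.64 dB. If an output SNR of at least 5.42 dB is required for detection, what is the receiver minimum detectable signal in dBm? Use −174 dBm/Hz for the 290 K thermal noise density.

Sensitivity = −174 + 10 log₁₀(B) + NF + SNR_min
= −174 + 72.5 + 9.64 + 5.42
= −86.44 dBm → −86.4 dBm

−86.4 dBm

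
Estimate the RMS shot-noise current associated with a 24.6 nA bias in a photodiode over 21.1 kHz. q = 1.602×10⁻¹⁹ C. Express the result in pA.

12.9 pA

I_n = √(2qI·B)
2qI·B = 2 × 1.602×10⁻¹⁹ × 2.46×10⁻⁸ × 2.11×10⁴ = 1.66×10⁻²² A²
I_n = √(1.66×10⁻²²) = 1.29×10⁻¹¹ A = 12.9 pA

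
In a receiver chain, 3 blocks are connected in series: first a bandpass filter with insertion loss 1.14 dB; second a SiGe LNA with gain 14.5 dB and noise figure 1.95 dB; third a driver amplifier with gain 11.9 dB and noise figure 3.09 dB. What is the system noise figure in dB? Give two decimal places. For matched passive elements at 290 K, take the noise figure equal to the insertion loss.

Convert to linear (a loss of L dB is a gain of −L dB): F_i = 10^(NF_i/10), G_i = 10^(G_i,dB/10)
  Stage 1: F_1 = 10^(1.14/10) = 1.300, G_1 = 10^(−1.14/10) = 0.7691
  Stage 2: F_2 = 10^(1.95/10) = 1.567, G_2 = 10^(14.5/10) = 28.18
  Stage 3: F_3 = 10^(3.09/10) = 2.037, G_3 = 10^(11.9/10) = 15.49
Friis cascade:
  F = 1.300 + (1.567 − 1)/0.7691 + (2.037 − 1)/21.68 = 2.085
NF = 10 log₁₀(2.085) = 3.19 dB

3.19 dB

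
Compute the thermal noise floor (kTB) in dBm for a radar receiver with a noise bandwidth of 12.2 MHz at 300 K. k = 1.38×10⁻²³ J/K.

P_n = kTB = 1.38×10⁻²³ × 300 × 1.22×10⁷ = 5.05×10⁻¹⁴ W
In dBm: 10 log₁₀(5.05×10⁻¹⁴ / 10⁻³) = −103.0 dBm

−103.0 dBm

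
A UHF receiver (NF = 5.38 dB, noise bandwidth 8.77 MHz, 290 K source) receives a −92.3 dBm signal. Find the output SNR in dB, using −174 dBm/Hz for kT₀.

Noise floor: N = −174 + 10 log₁₀(B) + NF
10 log₁₀(8.77×10⁶) = 69.43 dB
N = −174 + 69.43 + 5.38 = −99.19 dBm
SNR = P_sig − N = −92.3 − (−99.19) = 6.89 dB → 6.9 dB

6.9 dB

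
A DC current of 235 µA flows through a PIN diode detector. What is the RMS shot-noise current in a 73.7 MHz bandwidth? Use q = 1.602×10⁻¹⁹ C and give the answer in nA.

I_n = √(2qI·B)
2qI·B = 2 × 1.602×10⁻¹⁹ × 2.35×10⁻⁴ × 7.37×10⁷ = 5.55×10⁻¹⁵ A²
I_n = √(5.55×10⁻¹⁵) = 7.45×10⁻⁸ A = 74.5 nA

74.5 nA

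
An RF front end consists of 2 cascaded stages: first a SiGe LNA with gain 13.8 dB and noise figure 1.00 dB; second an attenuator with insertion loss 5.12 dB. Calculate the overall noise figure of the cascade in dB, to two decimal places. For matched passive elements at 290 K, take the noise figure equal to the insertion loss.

Convert to linear (a loss of L dB is a gain of −L dB): F_i = 10^(NF_i/10), G_i = 10^(G_i,dB/10)
  Stage 1: F_1 = 10^(1.00/10) = 1.259, G_1 = 10^(13.8/10) = 23.99
  Stage 2: F_2 = 10^(5.12/10) = 3.251, G_2 = 10^(−5.12/10) = 0.3076
Friis cascade:
  F = 1.259 + (3.251 − 1)/23.99 = 1.353
NF = 10 log₁₀(1.353) = 1.31 dB

1.31 dB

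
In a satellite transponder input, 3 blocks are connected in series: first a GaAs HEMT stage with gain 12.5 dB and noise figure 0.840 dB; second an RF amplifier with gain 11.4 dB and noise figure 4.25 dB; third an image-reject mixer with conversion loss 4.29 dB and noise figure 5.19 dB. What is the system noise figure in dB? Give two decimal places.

Convert to linear (a loss of L dB is a gain of −L dB): F_i = 10^(NF_i/10), G_i = 10^(G_i,dB/10)
  Stage 1: F_1 = 10^(0.840/10) = 1.213, G_1 = 10^(12.5/10) = 17.78
  Stage 2: F_2 = 10^(4.25/10) = 2.661, G_2 = 10^(11.4/10) = 13.80
  Stage 3: F_3 = 10^(5.19/10) = 3.304, G_3 = 10^(−4.29/10) = 0.3724
Friis cascade:
  F = 1.213 + (2.661 − 1)/17.78 + (3.304 − 1)/245.5 = 1.316
NF = 10 log₁₀(1.316) = 1.19 dB

1.19 dB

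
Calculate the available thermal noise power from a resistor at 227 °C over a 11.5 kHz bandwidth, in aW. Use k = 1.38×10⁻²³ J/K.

79.4 aW

T = 227 °C + 273.15 = 500.15 K
P_n = kTB = 1.38×10⁻²³ × 500.15 × 1.15×10⁴ = 7.94×10⁻¹⁷ W = 79.4 aW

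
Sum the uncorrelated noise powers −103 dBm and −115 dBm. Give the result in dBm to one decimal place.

Convert to linear, add, convert back:
P₁ = 5.01×10⁻¹⁴ W, P₂ = 3.16×10⁻¹⁵ W
P_tot = 5.33×10⁻¹⁴ W → 10 log₁₀(P_tot / 10⁻³) = −102.7 dBm

−102.7 dBm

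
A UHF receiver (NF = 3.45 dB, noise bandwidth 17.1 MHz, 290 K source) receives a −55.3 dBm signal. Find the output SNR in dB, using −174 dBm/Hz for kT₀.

42.9 dB

Noise floor: N = −174 + 10 log₁₀(B) + NF
10 log₁₀(1.71×10⁷) = 72.33 dB
N = −174 + 72.33 + 3.45 = −98.22 dBm
SNR = P_sig − N = −55.3 − (−98.22) = 42.92 dB → 42.9 dB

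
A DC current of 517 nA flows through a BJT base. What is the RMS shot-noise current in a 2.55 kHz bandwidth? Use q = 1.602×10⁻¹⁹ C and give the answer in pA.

20.6 pA

I_n = √(2qI·B)
2qI·B = 2 × 1.602×10⁻¹⁹ × 5.17×10⁻⁷ × 2.55×10³ = 4.22×10⁻²² A²
I_n = √(4.22×10⁻²²) = 2.06×10⁻¹¹ A = 20.6 pA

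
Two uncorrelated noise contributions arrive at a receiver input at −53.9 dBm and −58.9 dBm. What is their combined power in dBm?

Convert to linear, add, convert back:
P₁ = 4.07×10⁻⁹ W, P₂ = 1.29×10⁻⁹ W
P_tot = 5.36×10⁻⁹ W → 10 log₁₀(P_tot / 10⁻³) = −52.7 dBm

−52.7 dBm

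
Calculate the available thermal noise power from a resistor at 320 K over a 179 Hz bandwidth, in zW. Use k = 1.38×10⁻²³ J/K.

P_n = kTB = 1.38×10⁻²³ × 320 × 1.79×10² = 7.90×10⁻¹⁹ W = 790 zW

790 zW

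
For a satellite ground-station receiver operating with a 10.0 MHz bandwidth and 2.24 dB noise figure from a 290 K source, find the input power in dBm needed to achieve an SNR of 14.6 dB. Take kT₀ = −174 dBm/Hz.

Sensitivity = −174 + 10 log₁₀(B) + NF + SNR_min
= −174 + 70 + 2.24 + 14.6
= −87.16 dBm → −87.2 dBm

−87.2 dBm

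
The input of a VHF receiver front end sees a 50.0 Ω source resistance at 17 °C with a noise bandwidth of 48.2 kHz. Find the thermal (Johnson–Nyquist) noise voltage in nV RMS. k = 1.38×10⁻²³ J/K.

196 nV

T = 17 °C + 273.15 = 290.15 K
V_n = √(4kTRB)
4kTRB = 4 × 1.38×10⁻²³ × 290.15 × 5.00×10¹ × 4.82×10⁴ = 3.86×10⁻¹⁴ V²
V_n = √(3.86×10⁻¹⁴) = 1.96×10⁻⁷ V = 196 nV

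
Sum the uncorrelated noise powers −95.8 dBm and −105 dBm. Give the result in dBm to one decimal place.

Convert to linear, add, convert back:
P₁ = 2.63×10⁻¹³ W, P₂ = 3.16×10⁻¹⁴ W
P_tot = 2.95×10⁻¹³ W → 10 log₁₀(P_tot / 10⁻³) = −95.3 dBm

−95.3 dBm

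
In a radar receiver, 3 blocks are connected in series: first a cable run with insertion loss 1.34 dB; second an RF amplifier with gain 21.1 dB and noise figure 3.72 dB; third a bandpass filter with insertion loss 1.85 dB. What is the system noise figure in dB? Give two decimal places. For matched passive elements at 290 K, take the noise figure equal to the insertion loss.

Convert to linear (a loss of L dB is a gain of −L dB): F_i = 10^(NF_i/10), G_i = 10^(G_i,dB/10)
  Stage 1: F_1 = 10^(1.34/10) = 1.361, G_1 = 10^(−1.34/10) = 0.7345
  Stage 2: F_2 = 10^(3.72/10) = 2.355, G_2 = 10^(21.1/10) = 128.8
  Stage 3: F_3 = 10^(1.85/10) = 1.531, G_3 = 10^(−1.85/10) = 0.6531
Friis cascade:
  F = 1.361 + (2.355 − 1)/0.7345 + (1.531 − 1)/94.62 = 3.212
NF = 10 log₁₀(3.212) = 5.07 dB

5.07 dB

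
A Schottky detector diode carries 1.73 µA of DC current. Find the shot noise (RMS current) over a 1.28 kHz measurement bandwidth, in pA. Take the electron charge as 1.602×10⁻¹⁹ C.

I_n = √(2qI·B)
2qI·B = 2 × 1.602×10⁻¹⁹ × 1.73×10⁻⁶ × 1.28×10³ = 7.09×10⁻²² A²
I_n = √(7.09×10⁻²²) = 2.66×10⁻¹¹ A = 26.6 pA

26.6 pA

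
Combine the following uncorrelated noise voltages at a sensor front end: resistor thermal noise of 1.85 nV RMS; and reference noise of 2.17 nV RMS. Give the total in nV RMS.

2.85 nV

Uncorrelated sources add in power (mean-square): V_tot = √(ΣV_i²)
V_tot = √[(1.85×10⁻⁹)² + (2.17×10⁻⁹)²] = 2.85×10⁻⁹ V = 2.85 nV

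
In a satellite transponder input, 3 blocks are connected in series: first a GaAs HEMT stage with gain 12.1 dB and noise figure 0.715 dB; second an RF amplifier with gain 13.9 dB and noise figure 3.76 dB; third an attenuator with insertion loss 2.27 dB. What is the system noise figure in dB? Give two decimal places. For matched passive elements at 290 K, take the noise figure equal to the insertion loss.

Convert to linear (a loss of L dB is a gain of −L dB): F_i = 10^(NF_i/10), G_i = 10^(G_i,dB/10)
  Stage 1: F_1 = 10^(0.715/10) = 1.179, G_1 = 10^(12.1/10) = 16.22
  Stage 2: F_2 = 10^(3.76/10) = 2.377, G_2 = 10^(13.9/10) = 24.55
  Stage 3: F_3 = 10^(2.27/10) = 1.687, G_3 = 10^(−2.27/10) = 0.5929
Friis cascade:
  F = 1.179 + (2.377 − 1)/16.22 + (1.687 − 1)/398.1 = 1.266
NF = 10 log₁₀(1.266) = 1.02 dB

1.02 dB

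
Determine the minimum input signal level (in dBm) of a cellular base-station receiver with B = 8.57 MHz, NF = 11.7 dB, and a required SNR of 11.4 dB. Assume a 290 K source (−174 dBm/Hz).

Sensitivity = −174 + 10 log₁₀(B) + NF + SNR_min
= −174 + 69.33 + 11.7 + 11.4
= −81.57 dBm → −81.6 dBm

−81.6 dBm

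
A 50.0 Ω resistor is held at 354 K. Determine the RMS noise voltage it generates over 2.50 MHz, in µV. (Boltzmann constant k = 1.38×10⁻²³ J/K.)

1.56 µV

V_n = √(4kTRB)
4kTRB = 4 × 1.38×10⁻²³ × 354 × 5.00×10¹ × 2.50×10⁶ = 2.44×10⁻¹² V²
V_n = √(2.44×10⁻¹²) = 1.56×10⁻⁶ V = 1.56 µV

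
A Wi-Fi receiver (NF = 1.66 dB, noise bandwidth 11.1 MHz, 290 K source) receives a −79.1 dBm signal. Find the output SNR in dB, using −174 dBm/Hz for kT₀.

Noise floor: N = −174 + 10 log₁₀(B) + NF
10 log₁₀(1.11×10⁷) = 70.45 dB
N = −174 + 70.45 + 1.66 = −101.89 dBm
SNR = P_sig − N = −79.1 − (−101.89) = 22.79 dB → 22.8 dB

22.8 dB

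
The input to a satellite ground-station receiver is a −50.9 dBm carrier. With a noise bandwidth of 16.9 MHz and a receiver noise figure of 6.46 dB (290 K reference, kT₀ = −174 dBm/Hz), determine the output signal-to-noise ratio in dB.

44.4 dB

Noise floor: N = −174 + 10 log₁₀(B) + NF
10 log₁₀(1.69×10⁷) = 72.28 dB
N = −174 + 72.28 + 6.46 = −95.26 dBm
SNR = P_sig − N = −50.9 − (−95.26) = 44.36 dB → 44.4 dB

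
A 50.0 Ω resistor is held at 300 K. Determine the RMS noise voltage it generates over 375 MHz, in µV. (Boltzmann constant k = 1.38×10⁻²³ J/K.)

V_n = √(4kTRB)
4kTRB = 4 × 1.38×10⁻²³ × 300 × 5.00×10¹ × 3.75×10⁸ = 3.10×10⁻¹⁰ V²
V_n = √(3.10×10⁻¹⁰) = 1.76×10⁻⁵ V = 17.6 µV

17.6 µV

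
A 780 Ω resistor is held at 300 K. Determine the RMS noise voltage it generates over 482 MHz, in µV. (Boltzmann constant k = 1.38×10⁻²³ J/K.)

V_n = √(4kTRB)
4kTRB = 4 × 1.38×10⁻²³ × 300 × 7.80×10² × 4.82×10⁸ = 6.23×10⁻⁹ V²
V_n = √(6.23×10⁻⁹) = 7.89×10⁻⁵ V = 78.9 µV

78.9 µV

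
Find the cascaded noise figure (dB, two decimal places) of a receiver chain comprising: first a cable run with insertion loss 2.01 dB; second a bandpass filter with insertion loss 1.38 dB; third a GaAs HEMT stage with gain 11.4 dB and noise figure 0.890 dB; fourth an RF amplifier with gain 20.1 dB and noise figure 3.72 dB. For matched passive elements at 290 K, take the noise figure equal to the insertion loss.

4.61 dB

Convert to linear (a loss of L dB is a gain of −L dB): F_i = 10^(NF_i/10), G_i = 10^(G_i,dB/10)
  Stage 1: F_1 = 10^(2.01/10) = 1.589, G_1 = 10^(−2.01/10) = 0.6295
  Stage 2: F_2 = 10^(1.38/10) = 1.374, G_2 = 10^(−1.38/10) = 0.7278
  Stage 3: F_3 = 10^(0.890/10) = 1.227, G_3 = 10^(11.4/10) = 13.80
  Stage 4: F_4 = 10^(3.72/10) = 2.355, G_4 = 10^(20.1/10) = 102.3
Friis cascade:
  F = 1.589 + (1.374 − 1)/0.6295 + (1.227 − 1)/0.4581 + (2.355 − 1)/6.324 = 2.893
NF = 10 log₁₀(2.893) = 4.61 dB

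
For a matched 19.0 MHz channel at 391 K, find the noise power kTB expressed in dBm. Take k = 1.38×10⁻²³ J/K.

P_n = kTB = 1.38×10⁻²³ × 391 × 1.90×10⁷ = 1.03×10⁻¹³ W
In dBm: 10 log₁₀(1.03×10⁻¹³ / 10⁻³) = −99.9 dBm

−99.9 dBm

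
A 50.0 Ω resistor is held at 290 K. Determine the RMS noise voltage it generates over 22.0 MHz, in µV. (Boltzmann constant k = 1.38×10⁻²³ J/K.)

V_n = √(4kTRB)
4kTRB = 4 × 1.38×10⁻²³ × 290 × 5.00×10¹ × 2.20×10⁷ = 1.76×10⁻¹¹ V²
V_n = √(1.76×10⁻¹¹) = 4.20×10⁻⁶ V = 4.20 µV

4.20 µV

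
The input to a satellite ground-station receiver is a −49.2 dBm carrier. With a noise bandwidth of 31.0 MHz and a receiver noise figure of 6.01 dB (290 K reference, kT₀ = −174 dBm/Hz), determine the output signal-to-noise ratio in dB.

43.9 dB

Noise floor: N = −174 + 10 log₁₀(B) + NF
10 log₁₀(3.10×10⁷) = 74.91 dB
N = −174 + 74.91 + 6.01 = −93.08 dBm
SNR = P_sig − N = −49.2 − (−93.08) = 43.88 dB → 43.9 dB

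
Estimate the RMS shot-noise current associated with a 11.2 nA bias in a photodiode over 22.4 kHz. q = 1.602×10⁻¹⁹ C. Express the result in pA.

8.97 pA

I_n = √(2qI·B)
2qI·B = 2 × 1.602×10⁻¹⁹ × 1.12×10⁻⁸ × 2.24×10⁴ = 8.04×10⁻²³ A²
I_n = √(8.04×10⁻²³) = 8.97×10⁻¹² A = 8.97 pA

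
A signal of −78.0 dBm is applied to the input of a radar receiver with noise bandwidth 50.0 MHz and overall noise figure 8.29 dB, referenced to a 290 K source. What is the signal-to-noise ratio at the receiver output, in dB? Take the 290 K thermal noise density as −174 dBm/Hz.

10.7 dB

Noise floor: N = −174 + 10 log₁₀(B) + NF
10 log₁₀(5.00×10⁷) = 76.99 dB
N = −174 + 76.99 + 8.29 = −88.72 dBm
SNR = P_sig − N = −78.0 − (−88.72) = 10.72 dB → 10.7 dB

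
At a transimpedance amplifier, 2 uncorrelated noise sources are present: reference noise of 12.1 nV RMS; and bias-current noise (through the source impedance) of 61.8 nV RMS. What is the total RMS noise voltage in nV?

63.0 nV

Uncorrelated sources add in power (mean-square): V_tot = √(ΣV_i²)
V_tot = √[(1.21×10⁻⁸)² + (6.18×10⁻⁸)²] = 6.30×10⁻⁸ V = 63.0 nV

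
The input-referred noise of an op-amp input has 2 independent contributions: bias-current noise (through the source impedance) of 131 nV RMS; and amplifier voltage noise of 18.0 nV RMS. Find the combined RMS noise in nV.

132 nV

Uncorrelated sources add in power (mean-square): V_tot = √(ΣV_i²)
V_tot = √[(1.31×10⁻⁷)² + (1.80×10⁻⁸)²] = 1.32×10⁻⁷ V = 132 nV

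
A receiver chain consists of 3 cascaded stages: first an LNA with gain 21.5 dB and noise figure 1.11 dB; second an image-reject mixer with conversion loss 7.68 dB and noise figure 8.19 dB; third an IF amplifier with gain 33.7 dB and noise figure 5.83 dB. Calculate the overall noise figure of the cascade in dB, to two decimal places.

Convert to linear (a loss of L dB is a gain of −L dB): F_i = 10^(NF_i/10), G_i = 10^(G_i,dB/10)
  Stage 1: F_1 = 10^(1.11/10) = 1.291, G_1 = 10^(21.5/10) = 141.3
  Stage 2: F_2 = 10^(8.19/10) = 6.592, G_2 = 10^(−7.68/10) = 0.1706
  Stage 3: F_3 = 10^(5.83/10) = 3.828, G_3 = 10^(33.7/10) = 2344
Friis cascade:
  F = 1.291 + (6.592 − 1)/141.3 + (3.828 − 1)/24.10 = 1.448
NF = 10 log₁₀(1.448) = 1.61 dB

1.61 dB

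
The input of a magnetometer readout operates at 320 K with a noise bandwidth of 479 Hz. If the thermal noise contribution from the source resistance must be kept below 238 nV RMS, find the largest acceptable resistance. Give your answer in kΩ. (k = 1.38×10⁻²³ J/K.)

Johnson–Nyquist: V_n = √(4kTRB) ⇒ R = V_n² / (4kTB)
4kTB = 4 × 1.38×10⁻²³ × 320 × 4.79×10² = 8.46×10⁻¹⁸
R = (2.38×10⁻⁷)² / 8.46×10⁻¹⁸ = 6.69×10³ Ω = 6.69 kΩ

6.69 kΩ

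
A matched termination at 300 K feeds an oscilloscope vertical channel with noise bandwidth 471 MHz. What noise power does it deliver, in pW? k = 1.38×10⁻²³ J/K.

P_n = kTB = 1.38×10⁻²³ × 300 × 4.71×10⁸ = 1.95×10⁻¹² W = 1.95 pW

1.95 pW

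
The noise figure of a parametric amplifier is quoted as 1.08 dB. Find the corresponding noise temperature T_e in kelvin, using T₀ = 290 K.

81.9 K

F = 10^(1.08/10) = 1.28233
T_e = (F − 1)·T₀ = (1.28233 − 1) × 290 = 81.9 K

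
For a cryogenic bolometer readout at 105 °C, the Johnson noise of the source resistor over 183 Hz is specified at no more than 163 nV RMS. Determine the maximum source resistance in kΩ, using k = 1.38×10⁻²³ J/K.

T = 105 °C + 273.15 = 378.15 K
Johnson–Nyquist: V_n = √(4kTRB) ⇒ R = V_n² / (4kTB)
4kTB = 4 × 1.38×10⁻²³ × 378.15 × 1.83×10² = 3.82×10⁻¹⁸
R = (1.63×10⁻⁷)² / 3.82×10⁻¹⁸ = 6.96×10³ Ω = 6.96 kΩ

6.96 kΩ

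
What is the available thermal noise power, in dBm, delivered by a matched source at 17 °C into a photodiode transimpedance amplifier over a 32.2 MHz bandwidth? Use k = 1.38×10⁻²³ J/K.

T = 17 °C + 273.15 = 290.15 K
P_n = kTB = 1.38×10⁻²³ × 290.15 × 3.22×10⁷ = 1.29×10⁻¹³ W
In dBm: 10 log₁₀(1.29×10⁻¹³ / 10⁻³) = −98.9 dBm

−98.9 dBm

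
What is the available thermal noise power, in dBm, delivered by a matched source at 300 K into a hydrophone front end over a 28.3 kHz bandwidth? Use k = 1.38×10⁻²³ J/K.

P_n = kTB = 1.38×10⁻²³ × 300 × 2.83×10⁴ = 1.17×10⁻¹⁶ W
In dBm: 10 log₁₀(1.17×10⁻¹⁶ / 10⁻³) = −129.3 dBm

−129.3 dBm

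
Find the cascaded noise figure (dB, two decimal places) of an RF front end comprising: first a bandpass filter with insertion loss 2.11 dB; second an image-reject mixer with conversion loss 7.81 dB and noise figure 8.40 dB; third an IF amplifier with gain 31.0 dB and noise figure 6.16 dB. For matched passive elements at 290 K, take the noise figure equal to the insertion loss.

16.23 dB

Convert to linear (a loss of L dB is a gain of −L dB): F_i = 10^(NF_i/10), G_i = 10^(G_i,dB/10)
  Stage 1: F_1 = 10^(2.11/10) = 1.626, G_1 = 10^(−2.11/10) = 0.6152
  Stage 2: F_2 = 10^(8.40/10) = 6.918, G_2 = 10^(−7.81/10) = 0.1656
  Stage 3: F_3 = 10^(6.16/10) = 4.130, G_3 = 10^(31.0/10) = 1259
Friis cascade:
  F = 1.626 + (6.918 − 1)/0.6152 + (4.130 − 1)/0.1019 = 41.98
NF = 10 log₁₀(41.98) = 16.23 dB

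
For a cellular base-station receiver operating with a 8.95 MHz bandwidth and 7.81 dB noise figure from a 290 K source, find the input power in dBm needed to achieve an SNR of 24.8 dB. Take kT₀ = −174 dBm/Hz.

−71.9 dBm

Sensitivity = −174 + 10 log₁₀(B) + NF + SNR_min
= −174 + 69.52 + 7.81 + 24.8
= −71.87 dBm → −71.9 dBm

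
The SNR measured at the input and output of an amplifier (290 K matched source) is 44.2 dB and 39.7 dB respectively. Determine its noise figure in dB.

NF (dB) = SNR_in(dB) − SNR_out(dB) when the source is at T₀
NF = 44.2 − 39.7 = 4.5 dB

4.5 dB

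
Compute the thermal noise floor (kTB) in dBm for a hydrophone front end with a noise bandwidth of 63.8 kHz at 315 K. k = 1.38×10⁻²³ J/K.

−125.6 dBm

P_n = kTB = 1.38×10⁻²³ × 315 × 6.38×10⁴ = 2.77×10⁻¹⁶ W
In dBm: 10 log₁₀(2.77×10⁻¹⁶ / 10⁻³) = −125.6 dBm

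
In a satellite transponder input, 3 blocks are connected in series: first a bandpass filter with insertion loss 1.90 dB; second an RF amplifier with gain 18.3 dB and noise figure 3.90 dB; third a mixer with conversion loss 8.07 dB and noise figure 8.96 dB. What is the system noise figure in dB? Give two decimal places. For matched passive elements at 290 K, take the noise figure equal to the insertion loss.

Convert to linear (a loss of L dB is a gain of −L dB): F_i = 10^(NF_i/10), G_i = 10^(G_i,dB/10)
  Stage 1: F_1 = 10^(1.90/10) = 1.549, G_1 = 10^(−1.90/10) = 0.6457
  Stage 2: F_2 = 10^(3.90/10) = 2.455, G_2 = 10^(18.3/10) = 67.61
  Stage 3: F_3 = 10^(8.96/10) = 7.870, G_3 = 10^(−8.07/10) = 0.1560
Friis cascade:
  F = 1.549 + (2.455 − 1)/0.6457 + (7.870 − 1)/43.65 = 3.959
NF = 10 log₁₀(3.959) = 5.98 dB

5.98 dB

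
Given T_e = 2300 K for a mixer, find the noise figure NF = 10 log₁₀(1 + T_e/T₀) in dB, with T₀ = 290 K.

9.51 dB

F = 1 + T_e/T₀ = 1 + 2300/290 = 8.93103
NF = 10 log₁₀(8.93103) = 9.51 dB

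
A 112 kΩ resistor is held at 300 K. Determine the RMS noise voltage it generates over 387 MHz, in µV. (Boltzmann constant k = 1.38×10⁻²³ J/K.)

V_n = √(4kTRB)
4kTRB = 4 × 1.38×10⁻²³ × 300 × 1.12×10⁵ × 3.87×10⁸ = 7.18×10⁻⁷ V²
V_n = √(7.18×10⁻⁷) = 8.47×10⁻⁴ V = 847 µV

847 µV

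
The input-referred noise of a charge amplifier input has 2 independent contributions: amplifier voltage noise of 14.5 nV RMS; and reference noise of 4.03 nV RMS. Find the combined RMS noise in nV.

15.0 nV

Uncorrelated sources add in power (mean-square): V_tot = √(ΣV_i²)
V_tot = √[(1.45×10⁻⁸)² + (4.03×10⁻⁹)²] = 1.50×10⁻⁸ V = 15.0 nV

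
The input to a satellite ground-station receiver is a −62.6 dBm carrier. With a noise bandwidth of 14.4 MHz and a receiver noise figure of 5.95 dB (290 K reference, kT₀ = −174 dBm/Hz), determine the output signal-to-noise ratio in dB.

Noise floor: N = −174 + 10 log₁₀(B) + NF
10 log₁₀(1.44×10⁷) = 71.58 dB
N = −174 + 71.58 + 5.95 = −96.47 dBm
SNR = P_sig − N = −62.6 − (−96.47) = 33.87 dB → 33.9 dB

33.9 dB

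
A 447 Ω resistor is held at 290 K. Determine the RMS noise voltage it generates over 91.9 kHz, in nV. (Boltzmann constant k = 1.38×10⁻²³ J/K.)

V_n = √(4kTRB)
4kTRB = 4 × 1.38×10⁻²³ × 290 × 4.47×10² × 9.19×10⁴ = 6.58×10⁻¹³ V²
V_n = √(6.58×10⁻¹³) = 8.11×10⁻⁷ V = 811 nV

811 nV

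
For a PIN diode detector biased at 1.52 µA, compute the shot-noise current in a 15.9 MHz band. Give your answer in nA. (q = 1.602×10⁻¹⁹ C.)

I_n = √(2qI·B)
2qI·B = 2 × 1.602×10⁻¹⁹ × 1.52×10⁻⁶ × 1.59×10⁷ = 7.74×10⁻¹⁸ A²
I_n = √(7.74×10⁻¹⁸) = 2.78×10⁻⁹ A = 2.78 nA

2.78 nA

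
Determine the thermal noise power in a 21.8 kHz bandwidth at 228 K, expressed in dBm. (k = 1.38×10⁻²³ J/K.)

P_n = kTB = 1.38×10⁻²³ × 228 × 2.18×10⁴ = 6.86×10⁻¹⁷ W
In dBm: 10 log₁₀(6.86×10⁻¹⁷ / 10⁻³) = −131.6 dBm

−131.6 dBm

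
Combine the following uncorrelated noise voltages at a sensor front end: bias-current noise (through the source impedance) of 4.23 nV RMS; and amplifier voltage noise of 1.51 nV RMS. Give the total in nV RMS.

4.49 nV

Uncorrelated sources add in power (mean-square): V_tot = √(ΣV_i²)
V_tot = √[(4.23×10⁻⁹)² + (1.51×10⁻⁹)²] = 4.49×10⁻⁹ V = 4.49 nV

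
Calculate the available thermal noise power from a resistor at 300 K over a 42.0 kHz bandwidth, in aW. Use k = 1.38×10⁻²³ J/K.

174 aW

P_n = kTB = 1.38×10⁻²³ × 300 × 4.20×10⁴ = 1.74×10⁻¹⁶ W = 174 aW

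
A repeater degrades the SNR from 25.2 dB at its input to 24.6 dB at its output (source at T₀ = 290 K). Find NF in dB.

0.6 dB

NF (dB) = SNR_in(dB) − SNR_out(dB) when the source is at T₀
NF = 25.2 − 24.6 = 0.6 dB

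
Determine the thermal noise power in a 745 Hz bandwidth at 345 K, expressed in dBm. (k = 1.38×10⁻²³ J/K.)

P_n = kTB = 1.38×10⁻²³ × 345 × 7.45×10² = 3.55×10⁻¹⁸ W
In dBm: 10 log₁₀(3.55×10⁻¹⁸ / 10⁻³) = −144.5 dBm

−144.5 dBm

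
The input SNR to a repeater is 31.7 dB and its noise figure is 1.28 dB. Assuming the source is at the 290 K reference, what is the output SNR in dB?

30.42 dB

By definition F = SNR_in/SNR_out, so in dB: SNR_out = SNR_in − NF
SNR_out = 31.7 − 1.28 = 30.42 dB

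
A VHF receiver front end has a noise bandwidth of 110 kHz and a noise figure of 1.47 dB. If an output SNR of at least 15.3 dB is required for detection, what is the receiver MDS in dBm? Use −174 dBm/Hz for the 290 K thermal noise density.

−106.8 dBm

Sensitivity = −174 + 10 log₁₀(B) + NF + SNR_min
= −174 + 50.41 + 1.47 + 15.3
= −106.82 dBm → −106.8 dBm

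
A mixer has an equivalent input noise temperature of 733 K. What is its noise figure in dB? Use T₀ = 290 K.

5.47 dB

F = 1 + T_e/T₀ = 1 + 733/290 = 3.52759
NF = 10 log₁₀(3.52759) = 5.47 dB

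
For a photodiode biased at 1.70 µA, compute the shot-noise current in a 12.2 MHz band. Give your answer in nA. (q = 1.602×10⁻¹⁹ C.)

2.58 nA

I_n = √(2qI·B)
2qI·B = 2 × 1.602×10⁻¹⁹ × 1.70×10⁻⁶ × 1.22×10⁷ = 6.65×10⁻¹⁸ A²
I_n = √(6.65×10⁻¹⁸) = 2.58×10⁻⁹ A = 2.58 nA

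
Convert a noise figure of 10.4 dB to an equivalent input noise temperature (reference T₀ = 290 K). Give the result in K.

F = 10^(10.4/10) = 10.9648
T_e = (F − 1)·T₀ = (10.9648 − 1) × 290 = 2890 K

2890 K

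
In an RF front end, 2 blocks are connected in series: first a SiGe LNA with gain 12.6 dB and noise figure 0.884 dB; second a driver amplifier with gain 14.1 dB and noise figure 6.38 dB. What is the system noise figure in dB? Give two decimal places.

Convert to linear (a loss of L dB is a gain of −L dB): F_i = 10^(NF_i/10), G_i = 10^(G_i,dB/10)
  Stage 1: F_1 = 10^(0.884/10) = 1.226, G_1 = 10^(12.6/10) = 18.20
  Stage 2: F_2 = 10^(6.38/10) = 4.345, G_2 = 10^(14.1/10) = 25.70
Friis cascade:
  F = 1.226 + (4.345 − 1)/18.20 = 1.410
NF = 10 log₁₀(1.410) = 1.49 dB

1.49 dB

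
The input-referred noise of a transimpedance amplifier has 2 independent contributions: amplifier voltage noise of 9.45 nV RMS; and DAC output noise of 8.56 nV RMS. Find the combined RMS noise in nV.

Uncorrelated sources add in power (mean-square): V_tot = √(ΣV_i²)
V_tot = √[(9.45×10⁻⁹)² + (8.56×10⁻⁹)²] = 1.28×10⁻⁸ V = 12.8 nV

12.8 nV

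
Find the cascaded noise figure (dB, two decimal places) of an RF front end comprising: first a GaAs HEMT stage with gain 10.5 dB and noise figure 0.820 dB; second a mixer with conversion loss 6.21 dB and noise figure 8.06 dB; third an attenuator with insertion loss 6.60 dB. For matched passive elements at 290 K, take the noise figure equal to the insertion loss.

Convert to linear (a loss of L dB is a gain of −L dB): F_i = 10^(NF_i/10), G_i = 10^(G_i,dB/10)
  Stage 1: F_1 = 10^(0.820/10) = 1.208, G_1 = 10^(10.5/10) = 11.22
  Stage 2: F_2 = 10^(8.06/10) = 6.397, G_2 = 10^(−6.21/10) = 0.2393
  Stage 3: F_3 = 10^(6.60/10) = 4.571, G_3 = 10^(−6.60/10) = 0.2188
Friis cascade:
  F = 1.208 + (6.397 − 1)/11.22 + (4.571 − 1)/2.685 = 3.019
NF = 10 log₁₀(3.019) = 4.80 dB

4.80 dB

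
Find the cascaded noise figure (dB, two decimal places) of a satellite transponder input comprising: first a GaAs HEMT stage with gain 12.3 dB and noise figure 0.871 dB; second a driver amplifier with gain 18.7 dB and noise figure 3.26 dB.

Convert to linear (a loss of L dB is a gain of −L dB): F_i = 10^(NF_i/10), G_i = 10^(G_i,dB/10)
  Stage 1: F_1 = 10^(0.871/10) = 1.222, G_1 = 10^(12.3/10) = 16.98
  Stage 2: F_2 = 10^(3.26/10) = 2.118, G_2 = 10^(18.7/10) = 74.13
Friis cascade:
  F = 1.222 + (2.118 − 1)/16.98 = 1.288
NF = 10 log₁₀(1.288) = 1.10 dB

1.10 dB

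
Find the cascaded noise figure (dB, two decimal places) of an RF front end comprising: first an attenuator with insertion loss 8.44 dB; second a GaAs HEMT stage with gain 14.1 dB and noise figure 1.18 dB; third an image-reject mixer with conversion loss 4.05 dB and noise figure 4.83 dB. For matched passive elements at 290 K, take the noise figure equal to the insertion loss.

Convert to linear (a loss of L dB is a gain of −L dB): F_i = 10^(NF_i/10), G_i = 10^(G_i,dB/10)
  Stage 1: F_1 = 10^(8.44/10) = 6.982, G_1 = 10^(−8.44/10) = 0.1432
  Stage 2: F_2 = 10^(1.18/10) = 1.312, G_2 = 10^(14.1/10) = 25.70
  Stage 3: F_3 = 10^(4.83/10) = 3.041, G_3 = 10^(−4.05/10) = 0.3936
Friis cascade:
  F = 6.982 + (1.312 − 1)/0.1432 + (3.041 − 1)/3.681 = 9.717
NF = 10 log₁₀(9.717) = 9.88 dB

9.88 dB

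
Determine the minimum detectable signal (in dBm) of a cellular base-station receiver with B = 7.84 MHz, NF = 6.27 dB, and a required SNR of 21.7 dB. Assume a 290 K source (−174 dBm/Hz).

−77.1 dBm

Sensitivity = −174 + 10 log₁₀(B) + NF + SNR_min
= −174 + 68.94 + 6.27 + 21.7
= −77.09 dBm → −77.1 dBm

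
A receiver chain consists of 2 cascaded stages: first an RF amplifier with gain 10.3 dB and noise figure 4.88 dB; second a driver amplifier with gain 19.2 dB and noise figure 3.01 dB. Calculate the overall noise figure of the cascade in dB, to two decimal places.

Convert to linear (a loss of L dB is a gain of −L dB): F_i = 10^(NF_i/10), G_i = 10^(G_i,dB/10)
  Stage 1: F_1 = 10^(4.88/10) = 3.076, G_1 = 10^(10.3/10) = 10.72
  Stage 2: F_2 = 10^(3.01/10) = 2.000, G_2 = 10^(19.2/10) = 83.18
Friis cascade:
  F = 3.076 + (2.000 − 1)/10.72 = 3.169
NF = 10 log₁₀(3.169) = 5.01 dB

5.01 dB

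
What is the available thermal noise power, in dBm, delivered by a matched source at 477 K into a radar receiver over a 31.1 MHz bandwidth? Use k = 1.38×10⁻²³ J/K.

−96.9 dBm

P_n = kTB = 1.38×10⁻²³ × 477 × 3.11×10⁷ = 2.05×10⁻¹³ W
In dBm: 10 log₁₀(2.05×10⁻¹³ / 10⁻³) = −96.9 dBm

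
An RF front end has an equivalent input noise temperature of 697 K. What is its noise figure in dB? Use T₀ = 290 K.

F = 1 + T_e/T₀ = 1 + 697/290 = 3.40345
NF = 10 log₁₀(3.40345) = 5.32 dB

5.32 dB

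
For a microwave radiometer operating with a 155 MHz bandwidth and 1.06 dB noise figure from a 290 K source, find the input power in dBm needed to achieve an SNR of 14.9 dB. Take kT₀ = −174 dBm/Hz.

Sensitivity = −174 + 10 log₁₀(B) + NF + SNR_min
= −174 + 81.9 + 1.06 + 14.9
= −76.14 dBm → −76.1 dBm

−76.1 dBm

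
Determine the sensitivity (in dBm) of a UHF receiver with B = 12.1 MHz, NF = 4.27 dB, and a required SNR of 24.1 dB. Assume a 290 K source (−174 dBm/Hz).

−74.8 dBm

Sensitivity = −174 + 10 log₁₀(B) + NF + SNR_min
= −174 + 70.83 + 4.27 + 24.1
= −74.80 dBm → −74.8 dBm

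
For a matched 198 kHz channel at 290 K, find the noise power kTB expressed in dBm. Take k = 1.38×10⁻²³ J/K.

−121.0 dBm

P_n = kTB = 1.38×10⁻²³ × 290 × 1.98×10⁵ = 7.92×10⁻¹⁶ W
In dBm: 10 log₁₀(7.92×10⁻¹⁶ / 10⁻³) = −121.0 dBm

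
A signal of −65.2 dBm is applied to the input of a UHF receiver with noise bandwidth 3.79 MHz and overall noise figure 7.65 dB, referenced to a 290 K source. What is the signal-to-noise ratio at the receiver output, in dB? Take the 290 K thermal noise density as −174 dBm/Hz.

Noise floor: N = −174 + 10 log₁₀(B) + NF
10 log₁₀(3.79×10⁶) = 65.79 dB
N = −174 + 65.79 + 7.65 = −100.56 dBm
SNR = P_sig − N = −65.2 − (−100.56) = 35.36 dB → 35.4 dB

35.4 dB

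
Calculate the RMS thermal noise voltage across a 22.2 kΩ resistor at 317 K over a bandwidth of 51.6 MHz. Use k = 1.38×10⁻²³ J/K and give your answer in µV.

V_n = √(4kTRB)
4kTRB = 4 × 1.38×10⁻²³ × 317 × 2.22×10⁴ × 5.16×10⁷ = 2.00×10⁻⁸ V²
V_n = √(2.00×10⁻⁸) = 1.42×10⁻⁴ V = 142 µV

142 µV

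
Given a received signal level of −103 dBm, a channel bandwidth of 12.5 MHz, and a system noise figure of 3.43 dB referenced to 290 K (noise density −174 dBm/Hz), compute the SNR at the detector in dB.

−3.4 dB

Noise floor: N = −174 + 10 log₁₀(B) + NF
10 log₁₀(1.25×10⁷) = 70.97 dB
N = −174 + 70.97 + 3.43 = −99.60 dBm
SNR = P_sig − N = −103 − (−99.60) = −3.40 dB → −3.4 dB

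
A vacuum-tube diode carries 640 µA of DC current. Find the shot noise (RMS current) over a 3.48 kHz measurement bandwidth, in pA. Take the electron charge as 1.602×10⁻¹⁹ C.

I_n = √(2qI·B)
2qI·B = 2 × 1.602×10⁻¹⁹ × 6.40×10⁻⁴ × 3.48×10³ = 7.14×10⁻¹⁹ A²
I_n = √(7.14×10⁻¹⁹) = 8.45×10⁻¹⁰ A = 845 pA

845 pA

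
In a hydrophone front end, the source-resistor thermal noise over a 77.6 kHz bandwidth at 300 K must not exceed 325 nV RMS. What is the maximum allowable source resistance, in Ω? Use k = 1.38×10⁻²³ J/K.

82.2 Ω

Johnson–Nyquist: V_n = √(4kTRB) ⇒ R = V_n² / (4kTB)
4kTB = 4 × 1.38×10⁻²³ × 300 × 7.76×10⁴ = 1.29×10⁻¹⁵
R = (3.25×10⁻⁷)² / 1.29×10⁻¹⁵ = 8.22×10¹ Ω = 82.2 Ω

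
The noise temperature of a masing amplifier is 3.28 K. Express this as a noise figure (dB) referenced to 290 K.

0.049 dB

F = 1 + T_e/T₀ = 1 + 3.28/290 = 1.01131
NF = 10 log₁₀(1.01131) = 0.049 dB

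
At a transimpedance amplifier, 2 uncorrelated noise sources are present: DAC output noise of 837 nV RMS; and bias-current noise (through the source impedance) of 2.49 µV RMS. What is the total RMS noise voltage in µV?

2.63 µV

Uncorrelated sources add in power (mean-square): V_tot = √(ΣV_i²)
V_tot = √[(8.37×10⁻⁷)² + (2.49×10⁻⁶)²] = 2.63×10⁻⁶ V = 2.63 µV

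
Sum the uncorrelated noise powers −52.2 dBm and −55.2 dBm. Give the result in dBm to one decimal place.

−50.4 dBm

Convert to linear, add, convert back:
P₁ = 6.03×10⁻⁹ W, P₂ = 3.02×10⁻⁹ W
P_tot = 9.05×10⁻⁹ W → 10 log₁₀(P_tot / 10⁻³) = −50.4 dBm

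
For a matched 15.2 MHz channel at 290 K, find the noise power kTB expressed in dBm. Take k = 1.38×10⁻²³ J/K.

P_n = kTB = 1.38×10⁻²³ × 290 × 1.52×10⁷ = 6.08×10⁻¹⁴ W
In dBm: 10 log₁₀(6.08×10⁻¹⁴ / 10⁻³) = −102.2 dBm

−102.2 dBm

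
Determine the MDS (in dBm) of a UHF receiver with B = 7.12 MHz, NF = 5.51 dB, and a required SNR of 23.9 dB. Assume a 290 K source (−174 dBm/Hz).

Sensitivity = −174 + 10 log₁₀(B) + NF + SNR_min
= −174 + 68.52 + 5.51 + 23.9
= −76.07 dBm → −76.1 dBm

−76.1 dBm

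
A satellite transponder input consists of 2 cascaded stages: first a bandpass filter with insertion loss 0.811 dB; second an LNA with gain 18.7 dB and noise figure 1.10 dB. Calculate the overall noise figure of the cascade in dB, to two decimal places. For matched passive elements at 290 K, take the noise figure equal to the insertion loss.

Convert to linear (a loss of L dB is a gain of −L dB): F_i = 10^(NF_i/10), G_i = 10^(G_i,dB/10)
  Stage 1: F_1 = 10^(0.811/10) = 1.205, G_1 = 10^(−0.811/10) = 0.8297
  Stage 2: F_2 = 10^(1.10/10) = 1.288, G_2 = 10^(18.7/10) = 74.13
Friis cascade:
  F = 1.205 + (1.288 − 1)/0.8297 = 1.553
NF = 10 log₁₀(1.553) = 1.91 dB

1.91 dB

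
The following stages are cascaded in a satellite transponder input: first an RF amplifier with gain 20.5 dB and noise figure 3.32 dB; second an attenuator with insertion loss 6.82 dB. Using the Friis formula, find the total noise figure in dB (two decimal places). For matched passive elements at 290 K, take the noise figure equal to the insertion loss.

Convert to linear (a loss of L dB is a gain of −L dB): F_i = 10^(NF_i/10), G_i = 10^(G_i,dB/10)
  Stage 1: F_1 = 10^(3.32/10) = 2.148, G_1 = 10^(20.5/10) = 112.2
  Stage 2: F_2 = 10^(6.82/10) = 4.808, G_2 = 10^(−6.82/10) = 0.2080
Friis cascade:
  F = 2.148 + (4.808 − 1)/112.2 = 2.182
NF = 10 log₁₀(2.182) = 3.39 dB

3.39 dB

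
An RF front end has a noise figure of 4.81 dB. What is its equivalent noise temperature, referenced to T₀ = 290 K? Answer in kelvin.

588 K

F = 10^(4.81/10) = 3.02691
T_e = (F − 1)·T₀ = (3.02691 − 1) × 290 = 588 K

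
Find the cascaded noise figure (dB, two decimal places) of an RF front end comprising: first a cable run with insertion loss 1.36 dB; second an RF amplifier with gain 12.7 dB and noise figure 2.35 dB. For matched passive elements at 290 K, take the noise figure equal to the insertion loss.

3.71 dB

Convert to linear (a loss of L dB is a gain of −L dB): F_i = 10^(NF_i/10), G_i = 10^(G_i,dB/10)
  Stage 1: F_1 = 10^(1.36/10) = 1.368, G_1 = 10^(−1.36/10) = 0.7311
  Stage 2: F_2 = 10^(2.35/10) = 1.718, G_2 = 10^(12.7/10) = 18.62
Friis cascade:
  F = 1.368 + (1.718 − 1)/0.7311 = 2.350
NF = 10 log₁₀(2.350) = 3.71 dB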